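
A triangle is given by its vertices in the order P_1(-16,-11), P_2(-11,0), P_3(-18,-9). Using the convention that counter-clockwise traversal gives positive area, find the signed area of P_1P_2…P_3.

16

Apply the shoelace (surveyor's) formula: 2A = Σ (x_i·y_{i+1} − x_{i+1}·y_i), indices taken mod 3.
P_1→P_2: (-16)(0) − (-11)(-11) = -121
P_2→P_3: (-11)(-9) − (-18)(0) = 99
P_3→P_1: (-18)(-11) − (-16)(-9) = 54
Σ = 32
Signed area = Σ/2 = 16 (positive ⇒ counter-clockwise traversal).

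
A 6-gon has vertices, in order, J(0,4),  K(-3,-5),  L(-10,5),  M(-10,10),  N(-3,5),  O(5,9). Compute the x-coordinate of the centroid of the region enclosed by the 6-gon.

-413/93

Apply the surveyor's formula. First the cross-terms c_i = x_i·y_{i+1} − x_{i+1}·y_i:
  12, -65, -50, -20, -52, 20  ⇒  2A = -155, A = -77.5.
Then Σ (x_i + x_{i+1})·c_i = 2065, so x̄ = 2065 / (6·(-77.5)) = -413/93.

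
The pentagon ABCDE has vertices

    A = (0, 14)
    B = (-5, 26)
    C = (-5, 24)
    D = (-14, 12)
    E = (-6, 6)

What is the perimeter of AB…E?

50

|AB| = √((-5)² + (12)²) = √169 = 13
|BC| = √((0)² + (-2)²) = √4 = 2
|CD| = √((-9)² + (-12)²) = √225 = 15
|DE| = √((8)² + (-6)²) = √100 = 10
|EA| = √((6)² + (8)²) = √100 = 10
Perimeter = 13 + 2 + 15 + 10 + 10 = 50.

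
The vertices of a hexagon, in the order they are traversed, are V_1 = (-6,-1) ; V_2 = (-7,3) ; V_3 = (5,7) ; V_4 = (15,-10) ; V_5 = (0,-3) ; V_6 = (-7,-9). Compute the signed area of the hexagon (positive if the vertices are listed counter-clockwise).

-178.5

Apply Gauss's area formula: 2A = Σ (x_i·y_{i+1} − x_{i+1}·y_i), indices taken mod 6.
V_1→V_2: (-6)(3) − (-7)(-1) = -25
V_2→V_3: (-7)(7) − (5)(3) = -64
V_3→V_4: (5)(-10) − (15)(7) = -155
V_4→V_5: (15)(-3) − (0)(-10) = -45
V_5→V_6: (0)(-9) − (-7)(-3) = -21
V_6→V_1: (-7)(-1) − (-6)(-9) = -47
Σ = -357
Signed area = Σ/2 = -178.5 (negative ⇒ clockwise traversal).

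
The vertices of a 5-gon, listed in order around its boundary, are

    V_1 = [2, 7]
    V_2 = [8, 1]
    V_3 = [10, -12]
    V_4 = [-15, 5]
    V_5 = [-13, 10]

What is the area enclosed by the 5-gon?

Σ = (-54) + (-106) + (-130) + (-85) + (-111) = -486
Area = |Σ|/2 = 243.

243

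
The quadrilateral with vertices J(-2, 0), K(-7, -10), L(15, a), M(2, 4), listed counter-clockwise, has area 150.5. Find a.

Write out the shoelace sum; only the two edges meeting at L involve a:
2·Area = [((-7)·a − 15·(-10)) + (15·4 − 2·a)] + 28
       = -9·a + 238 = 301
⇒ a = -7.

-7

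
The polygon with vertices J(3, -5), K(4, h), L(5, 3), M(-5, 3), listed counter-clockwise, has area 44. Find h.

-5

The doubled signed area Σ (x_i y_{i+1} − x_{i+1} y_i) is linear in h.
With h=0 it equals 78; the coefficient of h is -2 (from the two edges through K).
So -2·h + 78 = 2·44 = 88 ⇒ h = -5.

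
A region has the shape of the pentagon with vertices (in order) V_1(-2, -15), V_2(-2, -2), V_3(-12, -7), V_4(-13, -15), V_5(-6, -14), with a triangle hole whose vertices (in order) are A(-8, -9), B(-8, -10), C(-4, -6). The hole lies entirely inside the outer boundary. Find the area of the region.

101.5

Outer boundary:
Cross-terms: -26, -10, 89, 92, 62  ⇒  Σ = 207
Area = |Σ|/2 = 103.5.
Hole:
Apply the shoelace (surveyor's) formula: 2A = Σ (x_i·y_{i+1} − x_{i+1}·y_i), indices taken mod 3.
Σ = (8) + (8) + (-12) = 4
Area = |Σ|/2 = 2.
Net area = 103.5 − 2 = 101.5.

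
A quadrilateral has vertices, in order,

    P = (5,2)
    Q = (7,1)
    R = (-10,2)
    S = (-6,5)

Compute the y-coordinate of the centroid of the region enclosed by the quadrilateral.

8/3

Apply Gauss's area formula. First the cross-terms c_i = x_i·y_{i+1} − x_{i+1}·y_i:
  -9, 24, -38, -37  ⇒  2A = -60, A = -30.
Then Σ (y_i + y_{i+1})·c_i = -480, so ȳ = -480 / (6·(-30)) = 8/3.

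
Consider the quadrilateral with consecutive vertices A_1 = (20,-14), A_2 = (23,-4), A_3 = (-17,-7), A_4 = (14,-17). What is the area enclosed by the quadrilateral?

Σ = (242) + (-229) + (387) + (144) = 544
Area = |Σ|/2 = 272.

272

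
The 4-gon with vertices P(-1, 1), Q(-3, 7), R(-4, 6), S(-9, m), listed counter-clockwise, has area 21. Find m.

3

Write out the shoelace sum; only the two edges meeting at S involve m:
2·Area = [((-4)·m − (-9)·6) + ((-9)·1 − (-1)·m)] + 6
       = -3·m + 51 = 42
⇒ m = 3.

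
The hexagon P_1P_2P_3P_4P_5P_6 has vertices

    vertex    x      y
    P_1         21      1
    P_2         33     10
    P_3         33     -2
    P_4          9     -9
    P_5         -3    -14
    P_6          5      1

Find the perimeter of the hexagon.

|P_1P_2| = √((12)² + (9)²) = √225 = 15
|P_2P_3| = √((0)² + (-12)²) = √144 = 12
|P_3P_4| = √((-24)² + (-7)²) = √625 = 25
|P_4P_5| = √((-12)² + (-5)²) = √169 = 13
|P_5P_6| = √((8)² + (15)²) = √289 = 17
|P_6P_1| = √((16)² + (0)²) = √256 = 16
Perimeter = 15 + 12 + 25 + 13 + 17 + 16 = 98.

98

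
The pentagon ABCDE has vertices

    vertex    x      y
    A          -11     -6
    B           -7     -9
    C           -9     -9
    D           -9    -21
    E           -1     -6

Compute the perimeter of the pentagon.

|AB| = √((4)² + (-3)²) = √25 = 5
|BC| = √((-2)² + (0)²) = √4 = 2
|CD| = √((0)² + (-12)²) = √144 = 12
|DE| = √((8)² + (15)²) = √289 = 17
|EA| = √((-10)² + (0)²) = √100 = 10
Perimeter = 5 + 2 + 12 + 17 + 10 = 46.

46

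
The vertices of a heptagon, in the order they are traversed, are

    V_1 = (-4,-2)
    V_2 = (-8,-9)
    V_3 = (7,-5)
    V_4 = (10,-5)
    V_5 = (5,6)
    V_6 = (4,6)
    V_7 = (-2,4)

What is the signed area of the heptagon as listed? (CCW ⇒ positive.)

138.5

Apply the surveyor's formula: 2A = Σ (x_i·y_{i+1} − x_{i+1}·y_i), indices taken mod 7.
Σ = (20) + (103) + (15) + (85) + (6) + (28) + (20) = 277
Signed area = Σ/2 = 138.5 (positive ⇒ counter-clockwise traversal).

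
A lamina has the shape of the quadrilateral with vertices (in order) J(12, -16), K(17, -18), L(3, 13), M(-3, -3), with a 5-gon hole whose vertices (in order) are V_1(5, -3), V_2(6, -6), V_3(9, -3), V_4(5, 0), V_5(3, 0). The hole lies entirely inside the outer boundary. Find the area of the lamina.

207.5

Outer boundary:
Apply the shoelace (surveyor's) formula: 2A = Σ (x_i·y_{i+1} − x_{i+1}·y_i), indices taken mod 4.
Σ = (56) + (275) + (30) + (84) = 445
Area = |Σ|/2 = 222.5.
Hole:
Apply the surveyor's formula: 2A = Σ (x_i·y_{i+1} − x_{i+1}·y_i), indices taken mod 5.
Cross-terms: -12, 36, 15, 0, -9  ⇒  Σ = 30
Area = |Σ|/2 = 15.
Net area = 222.5 − 15 = 207.5.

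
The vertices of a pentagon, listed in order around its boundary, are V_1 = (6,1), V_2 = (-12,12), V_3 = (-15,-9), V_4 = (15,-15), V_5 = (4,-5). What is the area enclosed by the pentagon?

375.5

Apply the surveyor's formula: 2A = Σ (x_i·y_{i+1} − x_{i+1}·y_i), indices taken mod 5.
Cross-terms: 84, 288, 360, -15, 34  ⇒  Σ = 751
Area = |Σ|/2 = 375.5.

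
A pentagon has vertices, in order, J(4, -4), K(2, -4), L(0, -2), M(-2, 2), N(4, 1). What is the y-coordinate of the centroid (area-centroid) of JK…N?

-59/69

Apply the shoelace (surveyor's) formula. First the cross-terms c_i = x_i·y_{i+1} − x_{i+1}·y_i:
  -8, -4, -4, -10, -20  ⇒  2A = -46, A = -23.
Then Σ (y_i + y_{i+1})·c_i = 118, so ȳ = 118 / (6·(-23)) = -59/69.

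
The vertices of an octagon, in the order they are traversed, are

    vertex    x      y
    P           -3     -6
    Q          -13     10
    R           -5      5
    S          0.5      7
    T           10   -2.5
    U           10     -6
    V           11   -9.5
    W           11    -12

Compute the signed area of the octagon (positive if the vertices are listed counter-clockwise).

Apply Gauss's area formula: 2A = Σ (x_i·y_{i+1} − x_{i+1}·y_i), indices taken mod 8.
Cross-terms: -108, -15, -37.5, -71.25, -35, -29, -27.5, -102  ⇒  Σ = -425.25
Signed area = Σ/2 = -212.625 (negative ⇒ clockwise traversal).

-212.625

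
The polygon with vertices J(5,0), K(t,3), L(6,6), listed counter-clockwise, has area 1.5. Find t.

Write out the shoelace sum; only the two edges meeting at K involve t:
2·Area = [(5·3 − t·0) + (t·6 − 6·3)] + -30
       = 6·t + -33 = 3
⇒ t = 6.

6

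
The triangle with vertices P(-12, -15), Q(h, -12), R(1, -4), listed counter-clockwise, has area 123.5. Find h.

The doubled signed area Σ (x_i y_{i+1} − x_{i+1} y_i) is linear in h.
With h=0 it equals 93; the coefficient of h is 11 (from the two edges through Q).
So 11·h + 93 = 2·123.5 = 247 ⇒ h = 14.

14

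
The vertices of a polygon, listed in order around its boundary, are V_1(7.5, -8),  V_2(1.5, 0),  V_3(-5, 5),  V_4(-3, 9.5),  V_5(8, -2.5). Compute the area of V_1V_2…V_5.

63.375

Apply the surveyor's formula: 2A = Σ (x_i·y_{i+1} − x_{i+1}·y_i), indices taken mod 5.
V_1→V_2: (7.5)(0) − (1.5)(-8) = 12
V_2→V_3: (1.5)(5) − (-5)(0) = 7.5
V_3→V_4: (-5)(9.5) − (-3)(5) = -32.5
V_4→V_5: (-3)(-2.5) − (8)(9.5) = -68.5
V_5→V_1: (8)(-8) − (7.5)(-2.5) = -45.25
Σ = -126.75
Area = |Σ|/2 = 63.375.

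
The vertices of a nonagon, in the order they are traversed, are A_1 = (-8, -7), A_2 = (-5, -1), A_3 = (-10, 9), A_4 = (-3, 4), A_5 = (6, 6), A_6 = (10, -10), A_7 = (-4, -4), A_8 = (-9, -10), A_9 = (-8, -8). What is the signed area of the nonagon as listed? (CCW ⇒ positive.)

-174.5

Σ = (-27) + (-55) + (-13) + (-42) + (-120) + (-80) + (4) + (-8) + (-8) = -349
Signed area = Σ/2 = -174.5 (negative ⇒ clockwise traversal).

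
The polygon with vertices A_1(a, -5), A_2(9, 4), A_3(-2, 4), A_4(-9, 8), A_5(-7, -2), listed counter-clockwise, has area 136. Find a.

The doubled signed area Σ (x_i y_{i+1} − x_{i+1} y_i) is linear in a.
With a=0 it equals 218; the coefficient of a is 6 (from the two edges through A_1).
So 6·a + 218 = 2·136 = 272 ⇒ a = 9.

9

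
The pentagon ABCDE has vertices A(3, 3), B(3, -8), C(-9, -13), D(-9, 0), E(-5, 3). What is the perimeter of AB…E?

|AB| = √((0)² + (-11)²) = √121 = 11
|BC| = √((-12)² + (-5)²) = √169 = 13
|CD| = √((0)² + (13)²) = √169 = 13
|DE| = √((4)² + (3)²) = √25 = 5
|EA| = √((8)² + (0)²) = √64 = 8
Perimeter = 11 + 13 + 13 + 5 + 8 = 50.

50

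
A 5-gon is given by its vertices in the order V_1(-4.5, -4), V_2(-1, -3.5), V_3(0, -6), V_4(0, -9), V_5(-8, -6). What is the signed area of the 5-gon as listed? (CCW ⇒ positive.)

V_1→V_2: (-4.5)(-3.5) − (-1)(-4) = 11.75
V_2→V_3: (-1)(-6) − (0)(-3.5) = 6
V_3→V_4: (0)(-9) − (0)(-6) = 0
V_4→V_5: (0)(-6) − (-8)(-9) = -72
V_5→V_1: (-8)(-4) − (-4.5)(-6) = 5
Σ = -49.25
Signed area = Σ/2 = -24.625 (negative ⇒ clockwise traversal).

-24.625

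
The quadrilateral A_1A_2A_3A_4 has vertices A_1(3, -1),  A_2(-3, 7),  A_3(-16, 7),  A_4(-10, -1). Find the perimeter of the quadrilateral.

46

|A_1A_2| = √((-6)² + (8)²) = √100 = 10
|A_2A_3| = √((-13)² + (0)²) = √169 = 13
|A_3A_4| = √((6)² + (-8)²) = √100 = 10
|A_4A_1| = √((13)² + (0)²) = √169 = 13
Perimeter = 10 + 13 + 10 + 13 = 46.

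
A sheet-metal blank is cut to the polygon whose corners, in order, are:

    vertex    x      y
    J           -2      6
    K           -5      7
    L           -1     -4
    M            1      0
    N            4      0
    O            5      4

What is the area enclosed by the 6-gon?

Σ = (16) + (27) + (4) + (0) + (16) + (38) = 101
Area = |Σ|/2 = 50.5.

50.5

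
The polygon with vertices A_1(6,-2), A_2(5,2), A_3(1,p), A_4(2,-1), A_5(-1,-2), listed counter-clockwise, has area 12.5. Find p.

The doubled signed area Σ (x_i y_{i+1} − x_{i+1} y_i) is linear in p.
With p=0 it equals 28; the coefficient of p is 3 (from the two edges through A_3).
So 3·p + 28 = 2·12.5 = 25 ⇒ p = -1.

-1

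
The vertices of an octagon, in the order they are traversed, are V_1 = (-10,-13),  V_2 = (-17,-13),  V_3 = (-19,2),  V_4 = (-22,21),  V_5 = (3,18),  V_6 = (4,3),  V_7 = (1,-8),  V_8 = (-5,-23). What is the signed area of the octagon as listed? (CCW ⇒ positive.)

-756

Σ = (-91) + (-281) + (-355) + (-459) + (-63) + (-35) + (-63) + (-165) = -1512
Signed area = Σ/2 = -756 (negative ⇒ clockwise traversal).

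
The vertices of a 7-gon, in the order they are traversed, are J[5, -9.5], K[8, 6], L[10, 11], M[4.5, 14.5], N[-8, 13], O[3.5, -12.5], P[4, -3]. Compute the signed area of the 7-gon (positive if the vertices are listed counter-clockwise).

237.5

Apply Gauss's area formula: 2A = Σ (x_i·y_{i+1} − x_{i+1}·y_i), indices taken mod 7.
J→K: (5)(6) − (8)(-9.5) = 106
K→L: (8)(11) − (10)(6) = 28
L→M: (10)(14.5) − (4.5)(11) = 95.5
M→N: (4.5)(13) − (-8)(14.5) = 174.5
N→O: (-8)(-12.5) − (3.5)(13) = 54.5
O→P: (3.5)(-3) − (4)(-12.5) = 39.5
P→J: (4)(-9.5) − (5)(-3) = -23
Σ = 475
Signed area = Σ/2 = 237.5 (positive ⇒ counter-clockwise traversal).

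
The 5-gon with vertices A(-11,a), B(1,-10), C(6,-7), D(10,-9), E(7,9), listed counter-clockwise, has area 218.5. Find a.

Write out the shoelace sum; only the two edges meeting at A involve a:
2·Area = [(7·a − (-11)·9) + ((-11)·(-10) − 1·a)] + 222
       = 6·a + 431 = 437
⇒ a = 1.

1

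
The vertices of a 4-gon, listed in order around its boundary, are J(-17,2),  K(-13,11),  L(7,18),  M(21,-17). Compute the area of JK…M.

608

Σ = (-161) + (-311) + (-497) + (-247) = -1216
Area = |Σ|/2 = 608.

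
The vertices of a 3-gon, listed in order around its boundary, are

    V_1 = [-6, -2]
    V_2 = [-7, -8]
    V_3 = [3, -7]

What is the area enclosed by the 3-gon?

Σ = (34) + (73) + (-48) = 59
Area = |Σ|/2 = 29.5.

29.5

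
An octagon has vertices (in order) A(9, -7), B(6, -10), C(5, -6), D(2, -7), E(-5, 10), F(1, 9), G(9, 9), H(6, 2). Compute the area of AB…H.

147.5

Σ = (-48) + (14) + (-23) + (-15) + (-55) + (-72) + (-36) + (-60) = -295
Area = |Σ|/2 = 147.5.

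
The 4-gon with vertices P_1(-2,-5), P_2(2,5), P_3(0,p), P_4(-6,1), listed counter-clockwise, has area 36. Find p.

The doubled signed area Σ (x_i y_{i+1} − x_{i+1} y_i) is linear in p.
With p=0 it equals 32; the coefficient of p is 8 (from the two edges through P_3).
So 8·p + 32 = 2·36 = 72 ⇒ p = 5.

5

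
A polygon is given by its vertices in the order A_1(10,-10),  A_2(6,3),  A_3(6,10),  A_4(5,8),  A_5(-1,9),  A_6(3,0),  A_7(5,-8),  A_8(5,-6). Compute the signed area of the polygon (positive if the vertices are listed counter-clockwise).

76

Apply Gauss's area formula: 2A = Σ (x_i·y_{i+1} − x_{i+1}·y_i), indices taken mod 8.
Σ = (90) + (42) + (-2) + (53) + (-27) + (-24) + (10) + (10) = 152
Signed area = Σ/2 = 76 (positive ⇒ counter-clockwise traversal).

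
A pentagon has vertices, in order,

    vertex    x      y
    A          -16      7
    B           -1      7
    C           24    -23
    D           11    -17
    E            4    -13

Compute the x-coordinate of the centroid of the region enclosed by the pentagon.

Apply Gauss's area formula. First the cross-terms c_i = x_i·y_{i+1} − x_{i+1}·y_i:
  -105, -145, -155, -75, -180  ⇒  2A = -660, A = -330.
Then Σ (x_i + x_{i+1})·c_i = -5940, so x̄ = -5940 / (6·(-330)) = 3.

3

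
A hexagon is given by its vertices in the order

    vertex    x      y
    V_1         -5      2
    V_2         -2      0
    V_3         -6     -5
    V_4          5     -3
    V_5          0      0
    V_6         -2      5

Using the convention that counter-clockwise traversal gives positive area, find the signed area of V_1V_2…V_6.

Σ = (4) + (10) + (43) + (0) + (0) + (21) = 78
Signed area = Σ/2 = 39 (positive ⇒ counter-clockwise traversal).

39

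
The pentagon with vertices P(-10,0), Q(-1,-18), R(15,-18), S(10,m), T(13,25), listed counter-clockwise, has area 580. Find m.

Write out the shoelace sum; only the two edges meeting at S involve m:
2·Area = [(15·m − 10·(-18)) + (10·25 − 13·m)] + 718
       = 2·m + 1148 = 1160
⇒ m = 6.

6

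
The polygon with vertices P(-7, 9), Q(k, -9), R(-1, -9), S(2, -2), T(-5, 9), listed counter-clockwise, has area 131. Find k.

The doubled signed area Σ (x_i y_{i+1} − x_{i+1} y_i) is linear in k.
With k=0 it equals 100; the coefficient of k is -18 (from the two edges through Q).
So -18·k + 100 = 2·131 = 262 ⇒ k = -9.

-9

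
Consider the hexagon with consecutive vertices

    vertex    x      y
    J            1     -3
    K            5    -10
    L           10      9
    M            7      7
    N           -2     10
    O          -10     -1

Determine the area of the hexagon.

187

Σ = (5) + (145) + (7) + (84) + (102) + (31) = 374
Area = |Σ|/2 = 187.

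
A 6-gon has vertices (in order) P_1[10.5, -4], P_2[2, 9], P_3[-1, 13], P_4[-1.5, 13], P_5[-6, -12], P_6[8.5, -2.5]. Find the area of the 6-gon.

174.625

P_1→P_2: (10.5)(9) − (2)(-4) = 102.5
P_2→P_3: (2)(13) − (-1)(9) = 35
P_3→P_4: (-1)(13) − (-1.5)(13) = 6.5
P_4→P_5: (-1.5)(-12) − (-6)(13) = 96
P_5→P_6: (-6)(-2.5) − (8.5)(-12) = 117
P_6→P_1: (8.5)(-4) − (10.5)(-2.5) = -7.75
Σ = 349.25
Area = |Σ|/2 = 174.625.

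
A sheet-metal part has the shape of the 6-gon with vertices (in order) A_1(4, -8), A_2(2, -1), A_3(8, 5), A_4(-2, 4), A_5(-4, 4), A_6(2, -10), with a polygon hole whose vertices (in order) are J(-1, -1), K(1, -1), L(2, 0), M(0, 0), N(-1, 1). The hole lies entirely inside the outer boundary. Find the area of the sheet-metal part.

65

Outer boundary:
Apply the surveyor's formula: 2A = Σ (x_i·y_{i+1} − x_{i+1}·y_i), indices taken mod 6.
Σ = (12) + (18) + (42) + (8) + (32) + (24) = 136
Area = |Σ|/2 = 68.
Hole:
J→K: (-1)(-1) − (1)(-1) = 2
K→L: (1)(0) − (2)(-1) = 2
L→M: (2)(0) − (0)(0) = 0
M→N: (0)(1) − (-1)(0) = 0
N→J: (-1)(-1) − (-1)(1) = 2
Σ = 6
Area = |Σ|/2 = 3.
Net area = 68 − 3 = 65.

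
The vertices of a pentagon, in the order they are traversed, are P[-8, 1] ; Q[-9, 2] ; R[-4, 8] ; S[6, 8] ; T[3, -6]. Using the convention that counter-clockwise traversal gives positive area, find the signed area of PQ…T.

-128

Apply the shoelace formula: 2A = Σ (x_i·y_{i+1} − x_{i+1}·y_i), indices taken mod 5.
Σ = (-7) + (-64) + (-80) + (-60) + (-45) = -256
Signed area = Σ/2 = -128 (negative ⇒ clockwise traversal).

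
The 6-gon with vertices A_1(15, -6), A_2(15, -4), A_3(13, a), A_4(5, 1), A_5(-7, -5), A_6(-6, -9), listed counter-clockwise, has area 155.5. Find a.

Write out the shoelace sum; only the two edges meeting at A_3 involve a:
2·Area = [(15·a − 13·(-4)) + (13·1 − 5·a)] + 216
       = 10·a + 281 = 311
⇒ a = 3.

3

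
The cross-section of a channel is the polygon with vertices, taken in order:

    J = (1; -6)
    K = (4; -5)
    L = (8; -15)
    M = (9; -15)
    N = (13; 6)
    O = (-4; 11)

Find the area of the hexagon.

Apply the shoelace formula: 2A = Σ (x_i·y_{i+1} − x_{i+1}·y_i), indices taken mod 6.
Σ = (19) + (-20) + (15) + (249) + (167) + (13) = 443
Area = |Σ|/2 = 221.5.

221.5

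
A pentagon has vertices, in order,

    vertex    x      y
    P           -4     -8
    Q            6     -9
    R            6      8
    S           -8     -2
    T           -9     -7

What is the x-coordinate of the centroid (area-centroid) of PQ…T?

7/96

Apply the shoelace formula. First the cross-terms c_i = x_i·y_{i+1} − x_{i+1}·y_i:
  84, 102, 52, 38, 44  ⇒  2A = 320, A = 160.
Then Σ (x_i + x_{i+1})·c_i = 70, so x̄ = 70 / (6·160) = 7/96.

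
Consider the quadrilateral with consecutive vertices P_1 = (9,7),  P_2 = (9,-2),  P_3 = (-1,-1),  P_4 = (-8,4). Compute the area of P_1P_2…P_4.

Σ = (-81) + (-11) + (-12) + (-92) = -196
Area = |Σ|/2 = 98.

98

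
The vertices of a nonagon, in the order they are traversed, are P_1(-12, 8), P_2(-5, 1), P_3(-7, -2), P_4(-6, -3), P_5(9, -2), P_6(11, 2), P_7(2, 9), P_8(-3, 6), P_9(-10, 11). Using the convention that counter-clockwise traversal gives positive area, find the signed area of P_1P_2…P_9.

Σ = (28) + (17) + (9) + (39) + (40) + (95) + (39) + (27) + (52) = 346
Signed area = Σ/2 = 173 (positive ⇒ counter-clockwise traversal).

173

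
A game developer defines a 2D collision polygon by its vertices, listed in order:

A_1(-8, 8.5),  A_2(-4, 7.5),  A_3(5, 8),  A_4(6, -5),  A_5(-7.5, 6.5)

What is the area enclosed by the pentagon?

89.375

Apply Gauss's area formula: 2A = Σ (x_i·y_{i+1} − x_{i+1}·y_i), indices taken mod 5.
Σ = (-26) + (-69.5) + (-73) + (1.5) + (-11.75) = -178.75
Area = |Σ|/2 = 89.375.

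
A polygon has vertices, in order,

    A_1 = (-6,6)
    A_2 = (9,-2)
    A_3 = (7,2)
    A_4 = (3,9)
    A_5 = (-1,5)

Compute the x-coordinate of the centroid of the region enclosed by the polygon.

44/15

Apply the shoelace formula. First the cross-terms c_i = x_i·y_{i+1} − x_{i+1}·y_i:
  -42, 32, 57, 24, 24  ⇒  2A = 95, A = 47.5.
Then Σ (x_i + x_{i+1})·c_i = 836, so x̄ = 836 / (6·47.5) = 44/15.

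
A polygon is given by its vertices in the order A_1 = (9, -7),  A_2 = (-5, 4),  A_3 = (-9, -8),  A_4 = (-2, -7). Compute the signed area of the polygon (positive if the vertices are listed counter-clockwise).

Apply the shoelace formula: 2A = Σ (x_i·y_{i+1} − x_{i+1}·y_i), indices taken mod 4.
Σ = (1) + (76) + (47) + (77) = 201
Signed area = Σ/2 = 100.5 (positive ⇒ counter-clockwise traversal).

100.5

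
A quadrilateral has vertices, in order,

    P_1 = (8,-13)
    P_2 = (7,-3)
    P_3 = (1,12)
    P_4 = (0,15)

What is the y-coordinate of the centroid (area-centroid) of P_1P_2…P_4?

Apply the shoelace formula. First the cross-terms c_i = x_i·y_{i+1} − x_{i+1}·y_i:
  67, 87, 15, -120  ⇒  2A = 49, A = 24.5.
Then Σ (y_i + y_{i+1})·c_i = -124, so ȳ = -124 / (6·24.5) = -124/147.

-124/147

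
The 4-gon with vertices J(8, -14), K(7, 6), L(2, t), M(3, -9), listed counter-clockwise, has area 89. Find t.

8

Write out the shoelace sum; only the two edges meeting at L involve t:
2·Area = [(7·t − 2·6) + (2·(-9) − 3·t)] + 176
       = 4·t + 146 = 178
⇒ t = 8.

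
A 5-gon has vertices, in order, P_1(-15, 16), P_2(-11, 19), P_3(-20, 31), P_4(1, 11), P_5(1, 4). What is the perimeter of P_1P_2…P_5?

|P_1P_2| = √((4)² + (3)²) = √25 = 5
|P_2P_3| = √((-9)² + (12)²) = √225 = 15
|P_3P_4| = √((21)² + (-20)²) = √841 = 29
|P_4P_5| = √((0)² + (-7)²) = √49 = 7
|P_5P_1| = √((-16)² + (12)²) = √400 = 20
Perimeter = 5 + 15 + 29 + 7 + 20 = 76.

76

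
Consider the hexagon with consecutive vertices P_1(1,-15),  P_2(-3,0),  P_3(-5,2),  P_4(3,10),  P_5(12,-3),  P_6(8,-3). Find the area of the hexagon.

182.5

Apply the shoelace formula: 2A = Σ (x_i·y_{i+1} − x_{i+1}·y_i), indices taken mod 6.
P_1→P_2: (1)(0) − (-3)(-15) = -45
P_2→P_3: (-3)(2) − (-5)(0) = -6
P_3→P_4: (-5)(10) − (3)(2) = -56
P_4→P_5: (3)(-3) − (12)(10) = -129
P_5→P_6: (12)(-3) − (8)(-3) = -12
P_6→P_1: (8)(-15) − (1)(-3) = -117
Σ = -365
Area = |Σ|/2 = 182.5.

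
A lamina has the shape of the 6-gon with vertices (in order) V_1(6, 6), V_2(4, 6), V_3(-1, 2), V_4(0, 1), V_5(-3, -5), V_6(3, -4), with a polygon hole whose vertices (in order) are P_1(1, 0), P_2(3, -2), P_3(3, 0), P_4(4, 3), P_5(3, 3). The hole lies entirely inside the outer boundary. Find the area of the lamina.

Outer boundary:
Apply Gauss's area formula: 2A = Σ (x_i·y_{i+1} − x_{i+1}·y_i), indices taken mod 6.
V_1→V_2: (6)(6) − (4)(6) = 12
V_2→V_3: (4)(2) − (-1)(6) = 14
V_3→V_4: (-1)(1) − (0)(2) = -1
V_4→V_5: (0)(-5) − (-3)(1) = 3
V_5→V_6: (-3)(-4) − (3)(-5) = 27
V_6→V_1: (3)(6) − (6)(-4) = 42
Σ = 97
Area = |Σ|/2 = 48.5.
Hole:
Apply the shoelace (surveyor's) formula: 2A = Σ (x_i·y_{i+1} − x_{i+1}·y_i), indices taken mod 5.
P_1→P_2: (1)(-2) − (3)(0) = -2
P_2→P_3: (3)(0) − (3)(-2) = 6
P_3→P_4: (3)(3) − (4)(0) = 9
P_4→P_5: (4)(3) − (3)(3) = 3
P_5→P_1: (3)(0) − (1)(3) = -3
Σ = 13
Area = |Σ|/2 = 6.5.
Net area = 48.5 − 6.5 = 42.

42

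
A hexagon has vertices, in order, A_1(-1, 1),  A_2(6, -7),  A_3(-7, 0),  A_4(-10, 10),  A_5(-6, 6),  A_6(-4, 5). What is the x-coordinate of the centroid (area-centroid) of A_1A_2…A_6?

-433/123

Apply Gauss's area formula. First the cross-terms c_i = x_i·y_{i+1} − x_{i+1}·y_i:
  1, -49, -70, 0, -6, 1  ⇒  2A = -123, A = -61.5.
Then Σ (x_i + x_{i+1})·c_i = 1299, so x̄ = 1299 / (6·(-61.5)) = -433/123.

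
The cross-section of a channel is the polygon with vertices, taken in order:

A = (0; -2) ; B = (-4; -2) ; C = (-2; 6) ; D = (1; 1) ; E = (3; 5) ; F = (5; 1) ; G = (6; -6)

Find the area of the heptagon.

56

Apply Gauss's area formula: 2A = Σ (x_i·y_{i+1} − x_{i+1}·y_i), indices taken mod 7.
Cross-terms: -8, -28, -8, 2, -22, -36, -12  ⇒  Σ = -112
Area = |Σ|/2 = 56.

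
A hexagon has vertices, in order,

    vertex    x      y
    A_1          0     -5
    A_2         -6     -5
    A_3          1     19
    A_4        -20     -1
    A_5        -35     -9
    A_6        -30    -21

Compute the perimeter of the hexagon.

124

|A_1A_2| = √((-6)² + (0)²) = √36 = 6
|A_2A_3| = √((7)² + (24)²) = √625 = 25
|A_3A_4| = √((-21)² + (-20)²) = √841 = 29
|A_4A_5| = √((-15)² + (-8)²) = √289 = 17
|A_5A_6| = √((5)² + (-12)²) = √169 = 13
|A_6A_1| = √((30)² + (16)²) = √1156 = 34
Perimeter = 6 + 25 + 29 + 17 + 13 + 34 = 124.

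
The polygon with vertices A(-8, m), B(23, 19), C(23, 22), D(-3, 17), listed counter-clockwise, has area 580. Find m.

-25

The doubled signed area Σ (x_i y_{i+1} − x_{i+1} y_i) is linear in m.
With m=0 it equals 510; the coefficient of m is -26 (from the two edges through A).
So -26·m + 510 = 2·580 = 1160 ⇒ m = -25.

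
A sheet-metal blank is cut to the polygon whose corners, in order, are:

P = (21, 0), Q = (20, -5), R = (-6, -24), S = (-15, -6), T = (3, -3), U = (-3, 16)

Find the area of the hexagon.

586.5

Apply Gauss's area formula: 2A = Σ (x_i·y_{i+1} − x_{i+1}·y_i), indices taken mod 6.
Σ = (-105) + (-510) + (-324) + (63) + (39) + (-336) = -1173
Area = |Σ|/2 = 586.5.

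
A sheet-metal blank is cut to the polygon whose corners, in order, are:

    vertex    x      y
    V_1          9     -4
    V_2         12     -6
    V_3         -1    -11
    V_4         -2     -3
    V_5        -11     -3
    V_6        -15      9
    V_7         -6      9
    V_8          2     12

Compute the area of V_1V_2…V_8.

310.5

Apply the shoelace (surveyor's) formula: 2A = Σ (x_i·y_{i+1} − x_{i+1}·y_i), indices taken mod 8.
Cross-terms: -6, -138, -19, -27, -144, -81, -90, -116  ⇒  Σ = -621
Area = |Σ|/2 = 310.5.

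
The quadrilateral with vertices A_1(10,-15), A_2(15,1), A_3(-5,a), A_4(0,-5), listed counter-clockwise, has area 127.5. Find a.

-4

The doubled signed area Σ (x_i y_{i+1} − x_{i+1} y_i) is linear in a.
With a=0 it equals 315; the coefficient of a is 15 (from the two edges through A_3).
So 15·a + 315 = 2·127.5 = 255 ⇒ a = -4.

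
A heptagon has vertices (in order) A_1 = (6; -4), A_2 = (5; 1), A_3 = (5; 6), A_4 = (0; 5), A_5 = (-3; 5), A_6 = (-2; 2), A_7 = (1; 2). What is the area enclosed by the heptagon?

Apply the shoelace formula: 2A = Σ (x_i·y_{i+1} − x_{i+1}·y_i), indices taken mod 7.
A_1→A_2: (6)(1) − (5)(-4) = 26
A_2→A_3: (5)(6) − (5)(1) = 25
A_3→A_4: (5)(5) − (0)(6) = 25
A_4→A_5: (0)(5) − (-3)(5) = 15
A_5→A_6: (-3)(2) − (-2)(5) = 4
A_6→A_7: (-2)(2) − (1)(2) = -6
A_7→A_1: (1)(-4) − (6)(2) = -16
Σ = 73
Area = |Σ|/2 = 36.5.

36.5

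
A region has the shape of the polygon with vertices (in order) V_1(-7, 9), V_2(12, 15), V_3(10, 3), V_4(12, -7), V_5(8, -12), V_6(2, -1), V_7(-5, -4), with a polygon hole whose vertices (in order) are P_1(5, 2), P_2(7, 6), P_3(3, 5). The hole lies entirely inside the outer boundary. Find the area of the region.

Outer boundary:
V_1→V_2: (-7)(15) − (12)(9) = -213
V_2→V_3: (12)(3) − (10)(15) = -114
V_3→V_4: (10)(-7) − (12)(3) = -106
V_4→V_5: (12)(-12) − (8)(-7) = -88
V_5→V_6: (8)(-1) − (2)(-12) = 16
V_6→V_7: (2)(-4) − (-5)(-1) = -13
V_7→V_1: (-5)(9) − (-7)(-4) = -73
Σ = -591
Area = |Σ|/2 = 295.5.
Hole:
Apply the surveyor's formula: 2A = Σ (x_i·y_{i+1} − x_{i+1}·y_i), indices taken mod 3.
Σ = (16) + (17) + (-19) = 14
Area = |Σ|/2 = 7.
Net area = 295.5 − 7 = 288.5.

288.5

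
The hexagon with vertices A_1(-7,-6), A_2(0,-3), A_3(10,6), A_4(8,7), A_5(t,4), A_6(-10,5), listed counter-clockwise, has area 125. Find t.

-5

Write out the shoelace sum; only the two edges meeting at A_5 involve t:
2·Area = [(8·4 − t·7) + (t·5 − (-10)·4)] + 168
       = -2·t + 240 = 250
⇒ t = -5.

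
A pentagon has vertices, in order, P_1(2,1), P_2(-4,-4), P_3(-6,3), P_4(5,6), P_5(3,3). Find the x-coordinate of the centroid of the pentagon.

-380/291

Apply Gauss's area formula. First the cross-terms c_i = x_i·y_{i+1} − x_{i+1}·y_i:
  -4, -36, -51, -3, -3  ⇒  2A = -97, A = -48.5.
Then Σ (x_i + x_{i+1})·c_i = 380, so x̄ = 380 / (6·(-48.5)) = -380/291.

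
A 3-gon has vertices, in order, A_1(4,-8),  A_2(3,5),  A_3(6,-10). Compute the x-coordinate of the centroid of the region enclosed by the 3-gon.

13/3

Apply Gauss's area formula. First the cross-terms c_i = x_i·y_{i+1} − x_{i+1}·y_i:
  44, -60, -8  ⇒  2A = -24, A = -12.
Then Σ (x_i + x_{i+1})·c_i = -312, so x̄ = -312 / (6·(-12)) = 13/3.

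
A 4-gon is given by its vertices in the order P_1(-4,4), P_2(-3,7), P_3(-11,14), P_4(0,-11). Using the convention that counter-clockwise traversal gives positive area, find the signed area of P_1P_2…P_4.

P_1→P_2: (-4)(7) − (-3)(4) = -16
P_2→P_3: (-3)(14) − (-11)(7) = 35
P_3→P_4: (-11)(-11) − (0)(14) = 121
P_4→P_1: (0)(4) − (-4)(-11) = -44
Σ = 96
Signed area = Σ/2 = 48 (positive ⇒ counter-clockwise traversal).

48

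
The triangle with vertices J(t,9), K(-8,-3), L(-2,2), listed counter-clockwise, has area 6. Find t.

4

The doubled signed area Σ (x_i y_{i+1} − x_{i+1} y_i) is linear in t.
With t=0 it equals 32; the coefficient of t is -5 (from the two edges through J).
So -5·t + 32 = 2·6 = 12 ⇒ t = 4.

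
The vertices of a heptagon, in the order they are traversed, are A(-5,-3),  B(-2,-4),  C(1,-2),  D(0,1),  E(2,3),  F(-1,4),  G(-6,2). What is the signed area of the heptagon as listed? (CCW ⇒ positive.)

Apply Gauss's area formula: 2A = Σ (x_i·y_{i+1} − x_{i+1}·y_i), indices taken mod 7.
Σ = (14) + (8) + (1) + (-2) + (11) + (22) + (28) = 82
Signed area = Σ/2 = 41 (positive ⇒ counter-clockwise traversal).

41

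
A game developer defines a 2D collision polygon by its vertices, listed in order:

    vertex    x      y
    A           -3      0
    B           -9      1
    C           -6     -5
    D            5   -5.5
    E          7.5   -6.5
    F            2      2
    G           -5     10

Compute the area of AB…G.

Apply the shoelace formula: 2A = Σ (x_i·y_{i+1} − x_{i+1}·y_i), indices taken mod 7.
Σ = (-3) + (51) + (58) + (8.75) + (28) + (30) + (30) = 202.75
Area = |Σ|/2 = 101.375.

101.375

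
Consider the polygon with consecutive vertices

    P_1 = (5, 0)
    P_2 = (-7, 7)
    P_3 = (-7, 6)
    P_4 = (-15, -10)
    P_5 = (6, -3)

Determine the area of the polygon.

161

Σ = (35) + (7) + (160) + (105) + (15) = 322
Area = |Σ|/2 = 161.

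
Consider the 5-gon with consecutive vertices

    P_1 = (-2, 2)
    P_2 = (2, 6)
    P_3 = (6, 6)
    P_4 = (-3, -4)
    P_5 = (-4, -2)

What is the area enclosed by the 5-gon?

Apply the shoelace formula: 2A = Σ (x_i·y_{i+1} − x_{i+1}·y_i), indices taken mod 5.
P_1→P_2: (-2)(6) − (2)(2) = -16
P_2→P_3: (2)(6) − (6)(6) = -24
P_3→P_4: (6)(-4) − (-3)(6) = -6
P_4→P_5: (-3)(-2) − (-4)(-4) = -10
P_5→P_1: (-4)(2) − (-2)(-2) = -12
Σ = -68
Area = |Σ|/2 = 34.

34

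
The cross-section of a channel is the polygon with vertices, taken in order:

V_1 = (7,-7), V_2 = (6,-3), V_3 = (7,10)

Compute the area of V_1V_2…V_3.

Apply the shoelace (surveyor's) formula: 2A = Σ (x_i·y_{i+1} − x_{i+1}·y_i), indices taken mod 3.
Σ = (21) + (81) + (-119) = -17
Area = |Σ|/2 = 8.5.

8.5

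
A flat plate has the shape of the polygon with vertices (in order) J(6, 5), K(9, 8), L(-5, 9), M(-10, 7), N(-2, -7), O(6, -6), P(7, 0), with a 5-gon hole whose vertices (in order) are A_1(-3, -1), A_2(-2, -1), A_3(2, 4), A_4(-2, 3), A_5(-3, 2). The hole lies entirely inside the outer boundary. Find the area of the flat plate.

Outer boundary:
Σ = (3) + (121) + (55) + (84) + (54) + (42) + (35) = 394
Area = |Σ|/2 = 197.
Hole:
A_1→A_2: (-3)(-1) − (-2)(-1) = 1
A_2→A_3: (-2)(4) − (2)(-1) = -6
A_3→A_4: (2)(3) − (-2)(4) = 14
A_4→A_5: (-2)(2) − (-3)(3) = 5
A_5→A_1: (-3)(-1) − (-3)(2) = 9
Σ = 23
Area = |Σ|/2 = 11.5.
Net area = 197 − 11.5 = 185.5.

185.5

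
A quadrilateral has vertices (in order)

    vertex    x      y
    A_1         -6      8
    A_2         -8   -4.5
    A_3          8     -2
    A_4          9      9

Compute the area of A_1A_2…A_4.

179.5

Apply the shoelace formula: 2A = Σ (x_i·y_{i+1} − x_{i+1}·y_i), indices taken mod 4.
Σ = (91) + (52) + (90) + (126) = 359
Area = |Σ|/2 = 179.5.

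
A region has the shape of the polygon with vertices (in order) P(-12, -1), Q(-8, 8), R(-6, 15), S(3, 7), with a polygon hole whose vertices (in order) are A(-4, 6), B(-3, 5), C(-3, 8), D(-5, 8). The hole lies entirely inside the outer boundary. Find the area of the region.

87.5

Outer boundary:
Apply the shoelace (surveyor's) formula: 2A = Σ (x_i·y_{i+1} − x_{i+1}·y_i), indices taken mod 4.
Cross-terms: -104, -72, -87, 81  ⇒  Σ = -182
Area = |Σ|/2 = 91.
Hole:
Apply the surveyor's formula: 2A = Σ (x_i·y_{i+1} − x_{i+1}·y_i), indices taken mod 4.
A→B: (-4)(5) − (-3)(6) = -2
B→C: (-3)(8) − (-3)(5) = -9
C→D: (-3)(8) − (-5)(8) = 16
D→A: (-5)(6) − (-4)(8) = 2
Σ = 7
Area = |Σ|/2 = 3.5.
Net area = 91 − 3.5 = 87.5.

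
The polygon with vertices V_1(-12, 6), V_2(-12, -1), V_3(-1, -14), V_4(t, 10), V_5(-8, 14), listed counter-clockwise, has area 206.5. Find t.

-1

Write out the shoelace sum; only the two edges meeting at V_4 involve t:
2·Area = [((-1)·10 − t·(-14)) + (t·14 − (-8)·10)] + 371
       = 28·t + 441 = 413
⇒ t = -1.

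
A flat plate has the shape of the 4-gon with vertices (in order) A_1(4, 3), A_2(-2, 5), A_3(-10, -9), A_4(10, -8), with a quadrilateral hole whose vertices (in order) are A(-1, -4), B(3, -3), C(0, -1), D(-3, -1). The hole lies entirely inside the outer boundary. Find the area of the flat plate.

153

Outer boundary:
Apply Gauss's area formula: 2A = Σ (x_i·y_{i+1} − x_{i+1}·y_i), indices taken mod 4.
A_1→A_2: (4)(5) − (-2)(3) = 26
A_2→A_3: (-2)(-9) − (-10)(5) = 68
A_3→A_4: (-10)(-8) − (10)(-9) = 170
A_4→A_1: (10)(3) − (4)(-8) = 62
Σ = 326
Area = |Σ|/2 = 163.
Hole:
Apply the shoelace formula: 2A = Σ (x_i·y_{i+1} − x_{i+1}·y_i), indices taken mod 4.
Σ = (15) + (-3) + (-3) + (11) = 20
Area = |Σ|/2 = 10.
Net area = 163 − 10 = 153.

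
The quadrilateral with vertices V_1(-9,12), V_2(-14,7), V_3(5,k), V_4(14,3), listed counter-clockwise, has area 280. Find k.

Write out the shoelace sum; only the two edges meeting at V_3 involve k:
2·Area = [((-14)·k − 5·7) + (5·3 − 14·k)] + 300
       = -28·k + 280 = 560
⇒ k = -10.

-10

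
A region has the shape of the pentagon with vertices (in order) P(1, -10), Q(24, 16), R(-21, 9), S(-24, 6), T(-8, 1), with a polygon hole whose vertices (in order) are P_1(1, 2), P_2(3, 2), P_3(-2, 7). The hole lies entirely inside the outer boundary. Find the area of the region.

Outer boundary:
Apply Gauss's area formula: 2A = Σ (x_i·y_{i+1} − x_{i+1}·y_i), indices taken mod 5.
Σ = (256) + (552) + (90) + (24) + (79) = 1001
Area = |Σ|/2 = 500.5.
Hole:
Apply the surveyor's formula: 2A = Σ (x_i·y_{i+1} − x_{i+1}·y_i), indices taken mod 3.
P_1→P_2: (1)(2) − (3)(2) = -4
P_2→P_3: (3)(7) − (-2)(2) = 25
P_3→P_1: (-2)(2) − (1)(7) = -11
Σ = 10
Area = |Σ|/2 = 5.
Net area = 500.5 − 5 = 495.5.

495.5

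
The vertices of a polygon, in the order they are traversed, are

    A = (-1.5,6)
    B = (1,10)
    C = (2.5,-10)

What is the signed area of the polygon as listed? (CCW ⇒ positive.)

Apply Gauss's area formula: 2A = Σ (x_i·y_{i+1} − x_{i+1}·y_i), indices taken mod 3.
Σ = (-21) + (-35) + (0) = -56
Signed area = Σ/2 = -28 (negative ⇒ clockwise traversal).

-28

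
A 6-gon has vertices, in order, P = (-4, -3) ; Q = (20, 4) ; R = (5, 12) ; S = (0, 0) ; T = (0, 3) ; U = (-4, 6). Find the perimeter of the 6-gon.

|PQ| = √((24)² + (7)²) = √625 = 25
|QR| = √((-15)² + (8)²) = √289 = 17
|RS| = √((-5)² + (-12)²) = √169 = 13
|ST| = √((0)² + (3)²) = √9 = 3
|TU| = √((-4)² + (3)²) = √25 = 5
|UP| = √((0)² + (-9)²) = √81 = 9
Perimeter = 25 + 17 + 13 + 3 + 5 + 9 = 72.

72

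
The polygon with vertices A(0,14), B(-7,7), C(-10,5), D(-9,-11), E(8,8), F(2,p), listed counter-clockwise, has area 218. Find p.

15

Write out the shoelace sum; only the two edges meeting at F involve p:
2·Area = [(8·p − 2·8) + (2·14 − 0·p)] + 304
       = 8·p + 316 = 436
⇒ p = 15.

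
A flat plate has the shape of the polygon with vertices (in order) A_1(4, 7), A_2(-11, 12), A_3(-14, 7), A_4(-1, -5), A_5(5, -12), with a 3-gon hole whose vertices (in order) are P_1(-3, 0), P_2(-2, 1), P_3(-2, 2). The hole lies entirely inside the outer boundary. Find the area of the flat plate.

Outer boundary:
Apply the shoelace formula: 2A = Σ (x_i·y_{i+1} − x_{i+1}·y_i), indices taken mod 5.
A_1→A_2: (4)(12) − (-11)(7) = 125
A_2→A_3: (-11)(7) − (-14)(12) = 91
A_3→A_4: (-14)(-5) − (-1)(7) = 77
A_4→A_5: (-1)(-12) − (5)(-5) = 37
A_5→A_1: (5)(7) − (4)(-12) = 83
Σ = 413
Area = |Σ|/2 = 206.5.
Hole:
Σ = (-3) + (-2) + (6) = 1
Area = |Σ|/2 = 0.5.
Net area = 206.5 − 0.5 = 206.

206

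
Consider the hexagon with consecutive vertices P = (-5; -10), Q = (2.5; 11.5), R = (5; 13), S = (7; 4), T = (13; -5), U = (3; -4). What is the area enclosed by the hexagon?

151.25

Cross-terms: -32.5, -25, -71, -87, -37, -50  ⇒  Σ = -302.5
Area = |Σ|/2 = 151.25.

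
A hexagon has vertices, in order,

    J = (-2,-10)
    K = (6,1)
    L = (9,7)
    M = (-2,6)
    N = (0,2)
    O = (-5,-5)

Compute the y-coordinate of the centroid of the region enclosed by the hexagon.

-12/205

Apply the shoelace formula. First the cross-terms c_i = x_i·y_{i+1} − x_{i+1}·y_i:
  58, 33, 68, -4, 10, 40  ⇒  2A = 205, A = 102.5.
Then Σ (y_i + y_{i+1})·c_i = -36, so ȳ = -36 / (6·102.5) = -12/205.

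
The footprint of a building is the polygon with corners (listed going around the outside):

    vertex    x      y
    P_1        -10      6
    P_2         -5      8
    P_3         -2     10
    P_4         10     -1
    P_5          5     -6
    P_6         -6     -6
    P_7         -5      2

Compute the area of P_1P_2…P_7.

177.5

Cross-terms: -50, -34, -98, -55, -66, -42, -10  ⇒  Σ = -355
Area = |Σ|/2 = 177.5.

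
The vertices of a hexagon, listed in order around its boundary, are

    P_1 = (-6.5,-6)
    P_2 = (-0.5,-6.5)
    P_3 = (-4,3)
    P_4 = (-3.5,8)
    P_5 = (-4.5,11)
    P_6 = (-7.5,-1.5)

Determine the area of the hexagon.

56.125

Cross-terms: 39.25, -27.5, -21.5, -2.5, 89.25, 35.25  ⇒  Σ = 112.25
Area = |Σ|/2 = 56.125.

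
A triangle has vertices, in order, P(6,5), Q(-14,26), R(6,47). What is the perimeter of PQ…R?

|PQ| = √((-20)² + (21)²) = √841 = 29
|QR| = √((20)² + (21)²) = √841 = 29
|RP| = √((0)² + (-42)²) = √1764 = 42
Perimeter = 29 + 29 + 42 = 100.

100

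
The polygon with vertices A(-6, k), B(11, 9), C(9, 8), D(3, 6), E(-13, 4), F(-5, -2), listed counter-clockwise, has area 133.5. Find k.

-10

The doubled signed area Σ (x_i y_{i+1} − x_{i+1} y_i) is linear in k.
With k=0 it equals 107; the coefficient of k is -16 (from the two edges through A).
So -16·k + 107 = 2·133.5 = 267 ⇒ k = -10.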